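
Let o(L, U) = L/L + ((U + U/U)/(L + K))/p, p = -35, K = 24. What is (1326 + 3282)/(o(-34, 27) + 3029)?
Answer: 14400/9469 ≈ 1.5208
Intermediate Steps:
o(L, U) = 1 - (1 + U)/(35*(24 + L)) (o(L, U) = L/L + ((U + U/U)/(L + 24))/(-35) = 1 + ((U + 1)/(24 + L))*(-1/35) = 1 + ((1 + U)/(24 + L))*(-1/35) = 1 - (1 + U)/(35*(24 + L)))
(1326 + 3282)/(o(-34, 27) + 3029) = (1326 + 3282)/((839 - 1*27 + 35*(-34))/(35*(24 - 34)) + 3029) = 4608/((1/35)*(839 - 27 - 1190)/(-10) + 3029) = 4608/((1/35)*(-⅒)*(-378) + 3029) = 4608/(27/25 + 3029) = 4608/(75752/25) = 4608*(25/75752) = 14400/9469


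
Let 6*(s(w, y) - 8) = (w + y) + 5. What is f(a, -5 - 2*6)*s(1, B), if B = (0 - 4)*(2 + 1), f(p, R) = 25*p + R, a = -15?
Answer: -2744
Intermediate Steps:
f(p, R) = R + 25*p
B = -12 (B = -4*3 = -12)
s(w, y) = 53/6 + w/6 + y/6 (s(w, y) = 8 + ((w + y) + 5)/6 = 8 + (5 + w + y)/6 = 8 + (⅚ + w/6 + y/6) = 53/6 + w/6 + y/6)
f(a, -5 - 2*6)*s(1, B) = ((-5 - 2*6) + 25*(-15))*(53/6 + (⅙)*1 + (⅙)*(-12)) = ((-5 - 12) - 375)*(53/6 + ⅙ - 2) = (-17 - 375)*7 = -392*7 = -2744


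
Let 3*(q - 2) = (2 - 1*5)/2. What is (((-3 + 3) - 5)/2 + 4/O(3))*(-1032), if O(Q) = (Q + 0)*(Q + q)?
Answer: 20468/9 ≈ 2274.2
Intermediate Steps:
q = 3/2 (q = 2 + ((2 - 1*5)/2)/3 = 2 + ((2 - 5)*(½))/3 = 2 + (-3*½)/3 = 2 + (⅓)*(-3/2) = 2 - ½ = 3/2 ≈ 1.5000)
O(Q) = Q*(3/2 + Q) (O(Q) = (Q + 0)*(Q + 3/2) = Q*(3/2 + Q))
(((-3 + 3) - 5)/2 + 4/O(3))*(-1032) = (((-3 + 3) - 5)/2 + 4/(((½)*3*(3 + 2*3))))*(-1032) = ((0 - 5)*(½) + 4/(((½)*3*(3 + 6))))*(-1032) = (-5*½ + 4/(((½)*3*9)))*(-1032) = (-5/2 + 4/(27/2))*(-1032) = (-5/2 + 4*(2/27))*(-1032) = (-5/2 + 8/27)*(-1032) = -119/54*(-1032) = 20468/9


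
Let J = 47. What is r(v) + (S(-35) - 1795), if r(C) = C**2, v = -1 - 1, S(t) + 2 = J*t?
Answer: -3438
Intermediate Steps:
S(t) = -2 + 47*t
v = -2
r(v) + (S(-35) - 1795) = (-2)**2 + ((-2 + 47*(-35)) - 1795) = 4 + ((-2 - 1645) - 1795) = 4 + (-1647 - 1795) = 4 - 3442 = -3438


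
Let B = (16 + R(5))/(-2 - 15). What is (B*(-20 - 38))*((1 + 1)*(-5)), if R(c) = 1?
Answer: -580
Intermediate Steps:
B = -1 (B = (16 + 1)/(-2 - 15) = 17/(-17) = 17*(-1/17) = -1)
(B*(-20 - 38))*((1 + 1)*(-5)) = (-(-20 - 38))*((1 + 1)*(-5)) = (-1*(-58))*(2*(-5)) = 58*(-10) = -580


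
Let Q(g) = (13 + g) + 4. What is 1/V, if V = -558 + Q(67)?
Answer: -1/474 ≈ -0.0021097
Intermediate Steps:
Q(g) = 17 + g
V = -474 (V = -558 + (17 + 67) = -558 + 84 = -474)
1/V = 1/(-474) = -1/474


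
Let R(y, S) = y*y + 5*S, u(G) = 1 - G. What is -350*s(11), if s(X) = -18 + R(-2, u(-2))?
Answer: -350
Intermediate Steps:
R(y, S) = y² + 5*S
s(X) = 1 (s(X) = -18 + ((-2)² + 5*(1 - 1*(-2))) = -18 + (4 + 5*(1 + 2)) = -18 + (4 + 5*3) = -18 + (4 + 15) = -18 + 19 = 1)
-350*s(11) = -350*1 = -350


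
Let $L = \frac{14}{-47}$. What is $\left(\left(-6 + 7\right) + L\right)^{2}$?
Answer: $\frac{1089}{2209} \approx 0.49298$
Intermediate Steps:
$L = - \frac{14}{47}$ ($L = 14 \left(- \frac{1}{47}\right) = - \frac{14}{47} \approx -0.29787$)
$\left(\left(-6 + 7\right) + L\right)^{2} = \left(\left(-6 + 7\right) - \frac{14}{47}\right)^{2} = \left(1 - \frac{14}{47}\right)^{2} = \left(\frac{33}{47}\right)^{2} = \frac{1089}{2209}$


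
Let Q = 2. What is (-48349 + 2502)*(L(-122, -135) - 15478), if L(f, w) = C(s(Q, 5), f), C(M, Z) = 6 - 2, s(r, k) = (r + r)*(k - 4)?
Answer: 709436478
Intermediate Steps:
s(r, k) = 2*r*(-4 + k) (s(r, k) = (2*r)*(-4 + k) = 2*r*(-4 + k))
C(M, Z) = 4
L(f, w) = 4
(-48349 + 2502)*(L(-122, -135) - 15478) = (-48349 + 2502)*(4 - 15478) = -45847*(-15474) = 709436478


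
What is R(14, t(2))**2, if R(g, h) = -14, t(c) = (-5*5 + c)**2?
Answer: 196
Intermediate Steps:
t(c) = (-25 + c)**2
R(14, t(2))**2 = (-14)**2 = 196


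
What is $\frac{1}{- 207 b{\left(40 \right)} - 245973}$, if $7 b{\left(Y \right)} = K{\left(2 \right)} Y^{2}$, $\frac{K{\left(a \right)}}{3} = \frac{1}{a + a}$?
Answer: $- \frac{7}{1970211} \approx -3.5529 \cdot 10^{-6}$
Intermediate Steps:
$K{\left(a \right)} = \frac{3}{2 a}$ ($K{\left(a \right)} = \frac{3}{a + a} = \frac{3}{2 a}$)
$b{\left(Y \right)} = \frac{3 Y^{2}}{28}$ ($b{\left(Y \right)} = \frac{\frac{3}{2 \cdot 2} Y^{2}}{7} = \frac{\frac{3}{2} \cdot \frac{1}{2} Y^{2}}{7} = \frac{\frac{3}{4} Y^{2}}{7} = \frac{3 Y^{2}}{28}$)
$\frac{1}{- 207 b{\left(40 \right)} - 245973} = \frac{1}{- 207 \frac{3 \cdot 40^{2}}{28} - 245973} = \frac{1}{- 207 \cdot \frac{3}{28} \cdot 1600 - 245973} = \frac{1}{\left(-207\right) \frac{1200}{7} - 245973} = \frac{1}{- \frac{248400}{7} - 245973} = \frac{1}{- \frac{1970211}{7}} = - \frac{7}{1970211}$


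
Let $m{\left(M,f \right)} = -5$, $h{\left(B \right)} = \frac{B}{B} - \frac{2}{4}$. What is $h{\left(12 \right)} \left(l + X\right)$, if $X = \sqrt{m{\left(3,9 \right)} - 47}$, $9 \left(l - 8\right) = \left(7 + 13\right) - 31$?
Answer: $\frac{61}{18} + i \sqrt{13} \approx 3.3889 + 3.6056 i$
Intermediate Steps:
$h{\left(B \right)} = \frac{1}{2}$ ($h{\left(B \right)} = 1 - \frac{1}{2} = \frac{1}{2}$)
$l = \frac{61}{9}$ ($l = 8 + \frac{\left(7 + 13\right) - 31}{9} = 8 + \frac{20 - 31}{9} = 8 + \frac{1}{9} \left(-11\right) = 8 - \frac{11}{9} = \frac{61}{9} \approx 6.7778$)
$X = 2 i \sqrt{13}$ ($X = \sqrt{-5 - 47} = \sqrt{-52} = 2 i \sqrt{13} \approx 7.2111 i$)
$h{\left(12 \right)} \left(l + X\right) = \frac{\frac{61}{9} + 2 i \sqrt{13}}{2} = \frac{61}{18} + i \sqrt{13}$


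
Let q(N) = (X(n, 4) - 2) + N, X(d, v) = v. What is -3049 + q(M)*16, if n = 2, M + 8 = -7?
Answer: -3257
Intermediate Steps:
M = -15 (M = -8 - 7 = -15)
q(N) = 2 + N (q(N) = (4 - 2) + N = 2 + N)
-3049 + q(M)*16 = -3049 + (2 - 15)*16 = -3049 - 13*16 = -3049 - 208 = -3257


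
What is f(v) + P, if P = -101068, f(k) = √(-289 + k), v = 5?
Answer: -101068 + 2*I*√71 ≈ -1.0107e+5 + 16.852*I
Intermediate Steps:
f(v) + P = √(-289 + 5) - 101068 = √(-284) - 101068 = 2*I*√71 - 101068 = -101068 + 2*I*√71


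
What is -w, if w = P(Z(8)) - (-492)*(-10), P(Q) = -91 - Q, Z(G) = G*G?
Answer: 5075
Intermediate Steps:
Z(G) = G²
w = -5075 (w = (-91 - 1*8²) - (-492)*(-10) = (-91 - 1*64) - 1*4920 = (-91 - 64) - 4920 = -155 - 4920 = -5075)
-w = -1*(-5075) = 5075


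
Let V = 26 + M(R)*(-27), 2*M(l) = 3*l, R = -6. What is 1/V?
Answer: 1/269 ≈ 0.0037175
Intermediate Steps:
M(l) = 3*l/2 (M(l) = (3*l)/2 = 3*l/2)
V = 269 (V = 26 + ((3/2)*(-6))*(-27) = 26 - 9*(-27) = 26 + 243 = 269)
1/V = 1/269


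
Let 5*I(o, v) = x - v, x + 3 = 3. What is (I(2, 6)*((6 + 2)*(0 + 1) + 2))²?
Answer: 144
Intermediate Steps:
x = 0 (x = -3 + 3 = 0)
I(o, v) = -v/5 (I(o, v) = (0 - v)/5 = (-v)/5 = -v/5)
(I(2, 6)*((6 + 2)*(0 + 1) + 2))² = ((-⅕*6)*((6 + 2)*(0 + 1) + 2))² = (-6*(8*1 + 2)/5)² = (-6*(8 + 2)/5)² = (-6/5*10)² = (-12)² = 144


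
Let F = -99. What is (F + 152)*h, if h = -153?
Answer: -8109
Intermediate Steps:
(F + 152)*h = (-99 + 152)*(-153) = 53*(-153) = -8109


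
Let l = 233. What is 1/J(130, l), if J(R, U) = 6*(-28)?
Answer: -1/168 ≈ -0.0059524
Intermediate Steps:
J(R, U) = -168
1/J(130, l) = 1/(-168) = -1/168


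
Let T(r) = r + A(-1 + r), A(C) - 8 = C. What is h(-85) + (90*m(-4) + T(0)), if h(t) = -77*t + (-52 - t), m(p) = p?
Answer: 6225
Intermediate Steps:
A(C) = 8 + C
T(r) = 7 + 2*r (T(r) = r + (8 + (-1 + r)) = r + (7 + r) = 7 + 2*r)
h(t) = -52 - 78*t
h(-85) + (90*m(-4) + T(0)) = (-52 - 78*(-85)) + (90*(-4) + (7 + 2*0)) = (-52 + 6630) + (-360 + (7 + 0)) = 6578 + (-360 + 7) = 6578 - 353 = 6225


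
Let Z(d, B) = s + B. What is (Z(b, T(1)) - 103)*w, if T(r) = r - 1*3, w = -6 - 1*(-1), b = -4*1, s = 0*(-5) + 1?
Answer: 520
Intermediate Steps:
s = 1 (s = 0 + 1 = 1)
b = -4
w = -5 (w = -6 + 1 = -5)
T(r) = -3 + r (T(r) = r - 3 = -3 + r)
Z(d, B) = 1 + B
(Z(b, T(1)) - 103)*w = ((1 + (-3 + 1)) - 103)*(-5) = ((1 - 2) - 103)*(-5) = (-1 - 103)*(-5) = -104*(-5) = 520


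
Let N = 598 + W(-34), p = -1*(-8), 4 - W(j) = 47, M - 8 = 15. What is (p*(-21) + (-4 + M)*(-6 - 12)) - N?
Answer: -1065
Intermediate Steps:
M = 23 (M = 8 + 15 = 23)
W(j) = -43 (W(j) = 4 - 1*47 = 4 - 47 = -43)
p = 8
N = 555 (N = 598 - 43 = 555)
(p*(-21) + (-4 + M)*(-6 - 12)) - N = (8*(-21) + (-4 + 23)*(-6 - 12)) - 1*555 = (-168 + 19*(-18)) - 555 = (-168 - 342) - 555 = -510 - 555 = -1065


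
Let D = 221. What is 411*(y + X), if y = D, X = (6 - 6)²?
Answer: 90831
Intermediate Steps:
X = 0 (X = 0² = 0)
y = 221
411*(y + X) = 411*(221 + 0) = 411*221 = 90831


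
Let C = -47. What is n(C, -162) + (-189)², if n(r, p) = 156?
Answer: 35877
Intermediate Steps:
n(C, -162) + (-189)² = 156 + (-189)² = 156 + 35721 = 35877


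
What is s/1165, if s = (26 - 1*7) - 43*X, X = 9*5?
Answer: -1916/1165 ≈ -1.6446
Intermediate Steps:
X = 45
s = -1916 (s = (26 - 1*7) - 43*45 = (26 - 7) - 1935 = 19 - 1935 = -1916)
s/1165 = -1916/1165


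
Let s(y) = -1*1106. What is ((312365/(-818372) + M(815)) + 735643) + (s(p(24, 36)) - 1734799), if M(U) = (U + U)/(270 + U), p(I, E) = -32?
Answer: -177633052715621/177586724 ≈ -1.0003e+6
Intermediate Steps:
s(y) = -1106
M(U) = 2*U/(270 + U) (M(U) = (2*U)/(270 + U) = 2*U/(270 + U))
((312365/(-818372) + M(815)) + 735643) + (s(p(24, 36)) - 1734799) = ((312365/(-818372) + 2*815/(270 + 815)) + 735643) + (-1106 - 1734799) = ((312365*(-1/818372) + 2*815/1085) + 735643) - 1735905 = ((-312365/818372 + 2*815*(1/1085)) + 735643) - 1735905 = ((-312365/818372 + 326/217) + 735643) - 1735905 = (199006067/177586724 + 735643) - 1735905 = 130640629409599/177586724 - 1735905 = -177633052715621/177586724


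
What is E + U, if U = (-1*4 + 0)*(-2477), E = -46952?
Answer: -37044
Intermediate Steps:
U = 9908 (U = (-4 + 0)*(-2477) = -4*(-2477) = 9908)
E + U = -46952 + 9908 = -37044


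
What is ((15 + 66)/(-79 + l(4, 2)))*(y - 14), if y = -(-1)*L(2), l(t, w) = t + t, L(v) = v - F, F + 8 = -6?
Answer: -162/71 ≈ -2.2817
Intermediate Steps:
F = -14 (F = -8 - 6 = -14)
L(v) = 14 + v (L(v) = v - 1*(-14) = v + 14 = 14 + v)
l(t, w) = 2*t
y = 16 (y = -(-1)*(14 + 2) = -(-1)*16 = -1*(-16) = 16)
((15 + 66)/(-79 + l(4, 2)))*(y - 14) = ((15 + 66)/(-79 + 2*4))*(16 - 14) = (81/(-79 + 8))*2 = (81/(-71))*2 = (81*(-1/71))*2 = -81/71*2 = -162/71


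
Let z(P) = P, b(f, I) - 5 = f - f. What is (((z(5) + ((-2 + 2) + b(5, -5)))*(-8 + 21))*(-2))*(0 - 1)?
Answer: 260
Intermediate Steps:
b(f, I) = 5 (b(f, I) = 5 + (f - f) = 5 + 0 = 5)
(((z(5) + ((-2 + 2) + b(5, -5)))*(-8 + 21))*(-2))*(0 - 1) = (((5 + ((-2 + 2) + 5))*(-8 + 21))*(-2))*(0 - 1) = (((5 + (0 + 5))*13)*(-2))*(-1) = (((5 + 5)*13)*(-2))*(-1) = ((10*13)*(-2))*(-1) = (130*(-2))*(-1) = -260*(-1) = 260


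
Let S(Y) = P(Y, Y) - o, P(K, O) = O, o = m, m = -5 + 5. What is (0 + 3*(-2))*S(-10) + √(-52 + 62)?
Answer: 60 + √10 ≈ 63.162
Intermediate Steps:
m = 0
o = 0
S(Y) = Y (S(Y) = Y - 1*0 = Y + 0 = Y)
(0 + 3*(-2))*S(-10) + √(-52 + 62) = (0 + 3*(-2))*(-10) + √(-52 + 62) = (0 - 6)*(-10) + √10 = -6*(-10) + √10 = 60 + √10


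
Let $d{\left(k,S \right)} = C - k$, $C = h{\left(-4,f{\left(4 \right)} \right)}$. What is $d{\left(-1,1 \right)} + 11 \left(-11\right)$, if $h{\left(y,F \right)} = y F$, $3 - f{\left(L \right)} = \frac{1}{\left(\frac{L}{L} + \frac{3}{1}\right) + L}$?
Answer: $- \frac{263}{2} \approx -131.5$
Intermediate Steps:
$f{\left(L \right)} = 3 - \frac{1}{4 + L}$ ($f{\left(L \right)} = 3 - \frac{1}{\left(\frac{L}{L} + \frac{3}{1}\right) + L} = 3 - \frac{1}{\left(1 + 3 \cdot 1\right) + L} = 3 - \frac{1}{\left(1 + 3\right) + L} = 3 - \frac{1}{4 + L}$)
$h{\left(y,F \right)} = F y$
$C = - \frac{23}{2}$ ($C = \frac{11 + 3 \cdot 4}{4 + 4} \left(-4\right) = \frac{11 + 12}{8} \left(-4\right) = \frac{1}{8} \cdot 23 \left(-4\right) = \frac{23}{8} \left(-4\right) = - \frac{23}{2} \approx -11.5$)
$d{\left(k,S \right)} = - \frac{23}{2} - k$
$d{\left(-1,1 \right)} + 11 \left(-11\right) = \left(- \frac{23}{2} - -1\right) + 11 \left(-11\right) = \left(- \frac{23}{2} + 1\right) - 121 = - \frac{21}{2} - 121 = - \frac{263}{2}$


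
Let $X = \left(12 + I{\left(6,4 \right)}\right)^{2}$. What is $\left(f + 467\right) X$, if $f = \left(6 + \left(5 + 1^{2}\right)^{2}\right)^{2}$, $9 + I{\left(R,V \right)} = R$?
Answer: $180711$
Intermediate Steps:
$I{\left(R,V \right)} = -9 + R$
$f = 1764$ ($f = \left(6 + \left(5 + 1\right)^{2}\right)^{2} = \left(6 + 6^{2}\right)^{2} = \left(6 + 36\right)^{2} = 42^{2} = 1764$)
$X = 81$ ($X = \left(12 + \left(-9 + 6\right)\right)^{2} = \left(12 - 3\right)^{2} = 9^{2} = 81$)
$\left(f + 467\right) X = \left(1764 + 467\right) 81 = 2231 \cdot 81 = 180711$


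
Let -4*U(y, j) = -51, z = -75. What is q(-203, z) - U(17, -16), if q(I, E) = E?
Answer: -351/4 ≈ -87.750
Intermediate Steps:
U(y, j) = 51/4 (U(y, j) = -¼*(-51) = 51/4)
q(-203, z) - U(17, -16) = -75 - 1*51/4 = -75 - 51/4 = -351/4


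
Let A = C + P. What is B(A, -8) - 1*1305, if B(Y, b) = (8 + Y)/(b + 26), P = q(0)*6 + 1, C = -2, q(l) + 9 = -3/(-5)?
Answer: -117667/90 ≈ -1307.4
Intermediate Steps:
q(l) = -42/5 (q(l) = -9 - 3/(-5) = -9 - 3*(-⅕) = -9 + ⅗ = -42/5)
P = -247/5 (P = -42/5*6 + 1 = -252/5 + 1 = -247/5 ≈ -49.400)
A = -257/5 (A = -2 - 247/5 = -257/5 ≈ -51.400)
B(Y, b) = (8 + Y)/(26 + b)
B(A, -8) - 1*1305 = (8 - 257/5)/(26 - 8) - 1*1305 = -217/5/18 - 1305 = (1/18)*(-217/5) - 1305 = -217/90 - 1305 = -117667/90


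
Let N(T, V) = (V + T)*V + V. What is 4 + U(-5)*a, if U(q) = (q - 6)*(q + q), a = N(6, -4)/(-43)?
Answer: 1492/43 ≈ 34.698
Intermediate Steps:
N(T, V) = V + V*(T + V) (N(T, V) = (T + V)*V + V = V*(T + V) + V = V + V*(T + V))
a = 12/43 (a = -4*(1 + 6 - 4)/(-43) = -4*3*(-1/43) = -12*(-1/43) = 12/43 ≈ 0.27907)
U(q) = 2*q*(-6 + q) (U(q) = (-6 + q)*(2*q) = 2*q*(-6 + q))
4 + U(-5)*a = 4 + (2*(-5)*(-6 - 5))*(12/43) = 4 + (2*(-5)*(-11))*(12/43) = 4 + 110*(12/43) = 4 + 1320/43 = 1492/43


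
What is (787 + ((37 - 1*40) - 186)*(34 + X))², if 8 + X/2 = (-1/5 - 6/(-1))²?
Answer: 146898192529/625 ≈ 2.3504e+8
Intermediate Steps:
X = 1282/25 (X = -16 + 2*(-1/5 - 6/(-1))² = -16 + 2*(-1*⅕ - 6*(-1))² = -16 + 2*(-⅕ + 6)² = -16 + 2*(29/5)² = -16 + 2*(841/25) = -16 + 1682/25 = 1282/25 ≈ 51.280)
(787 + ((37 - 1*40) - 186)*(34 + X))² = (787 + ((37 - 1*40) - 186)*(34 + 1282/25))² = (787 + ((37 - 40) - 186)*(2132/25))² = (787 + (-3 - 186)*(2132/25))² = (787 - 189*2132/25)² = (787 - 402948/25)² = (-383273/25)² = 146898192529/625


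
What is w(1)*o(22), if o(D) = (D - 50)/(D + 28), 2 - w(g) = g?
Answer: -14/25 ≈ -0.56000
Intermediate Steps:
w(g) = 2 - g
o(D) = (-50 + D)/(28 + D)
w(1)*o(22) = (2 - 1*1)*((-50 + 22)/(28 + 22)) = (2 - 1)*(-28/50) = 1*((1/50)*(-28)) = 1*(-14/25) = -14/25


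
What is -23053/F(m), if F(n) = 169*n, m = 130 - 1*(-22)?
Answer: -23053/25688 ≈ -0.89742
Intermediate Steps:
m = 152 (m = 130 + 22 = 152)
-23053/F(m) = -23053/(169*152) = -23053/25688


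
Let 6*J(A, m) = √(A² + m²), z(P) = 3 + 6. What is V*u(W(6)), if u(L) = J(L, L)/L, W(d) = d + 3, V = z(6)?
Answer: 3*√2/2 ≈ 2.1213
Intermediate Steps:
z(P) = 9
V = 9
J(A, m) = √(A² + m²)/6
W(d) = 3 + d
u(L) = √2*√(L²)/(6*L) (u(L) = (√(L² + L²)/6)/L = (√(2*L²)/6)/L = ((√2*√(L²))/6)/L = (√2*√(L²)/6)/L = √2*√(L²)/(6*L))
V*u(W(6)) = 9*(√2*√((3 + 6)²)/(6*(3 + 6))) = 9*((⅙)*√2*√(9²)/9) = 9*((⅙)*√2*(⅑)*√81) = 9*((⅙)*√2*(⅑)*9) = 9*(√2/6) = 3*√2/2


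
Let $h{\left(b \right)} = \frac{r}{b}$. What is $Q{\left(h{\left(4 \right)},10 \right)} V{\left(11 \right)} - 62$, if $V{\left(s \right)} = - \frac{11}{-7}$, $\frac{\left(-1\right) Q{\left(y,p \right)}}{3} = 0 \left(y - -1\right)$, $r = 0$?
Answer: $-62$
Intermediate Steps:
$h{\left(b \right)} = 0$ ($h{\left(b \right)} = \frac{0}{b} = 0$)
$Q{\left(y,p \right)} = 0$ ($Q{\left(y,p \right)} = - 3 \cdot 0 \left(y - -1\right) = - 3 \cdot 0 \left(y + 1\right) = - 3 \cdot 0 \left(1 + y\right) = \left(-3\right) 0 = 0$)
$V{\left(s \right)} = \frac{11}{7}$ ($V{\left(s \right)} = \left(-11\right) \left(- \frac{1}{7}\right) = \frac{11}{7}$)
$Q{\left(h{\left(4 \right)},10 \right)} V{\left(11 \right)} - 62 = 0 \cdot \frac{11}{7} - 62 = 0 - 62 = -62$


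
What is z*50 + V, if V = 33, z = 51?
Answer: 2583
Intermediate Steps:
z*50 + V = 51*50 + 33 = 2550 + 33 = 2583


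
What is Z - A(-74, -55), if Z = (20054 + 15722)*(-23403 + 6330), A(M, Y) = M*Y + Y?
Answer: -610807663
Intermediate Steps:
A(M, Y) = Y + M*Y
Z = -610803648 (Z = 35776*(-17073) = -610803648)
Z - A(-74, -55) = -610803648 - (-55)*(1 - 74) = -610803648 - (-55)*(-73) = -610803648 - 1*4015 = -610803648 - 4015 = -610807663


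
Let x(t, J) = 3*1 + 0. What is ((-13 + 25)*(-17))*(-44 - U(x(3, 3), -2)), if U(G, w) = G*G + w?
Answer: 10404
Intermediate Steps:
x(t, J) = 3 (x(t, J) = 3 + 0 = 3)
U(G, w) = w + G**2 (U(G, w) = G**2 + w = w + G**2)
((-13 + 25)*(-17))*(-44 - U(x(3, 3), -2)) = ((-13 + 25)*(-17))*(-44 - (-2 + 3**2)) = (12*(-17))*(-44 - (-2 + 9)) = -204*(-44 - 1*7) = -204*(-44 - 7) = -204*(-51) = 10404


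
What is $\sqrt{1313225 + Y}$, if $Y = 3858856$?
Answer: $\sqrt{5172081} \approx 2274.2$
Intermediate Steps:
$\sqrt{1313225 + Y} = \sqrt{1313225 + 3858856} = \sqrt{5172081}$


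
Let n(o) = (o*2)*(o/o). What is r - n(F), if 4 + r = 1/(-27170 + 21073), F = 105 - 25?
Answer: -999909/6097 ≈ -164.00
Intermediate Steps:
F = 80
r = -24389/6097 (r = -4 + 1/(-27170 + 21073) = -4 + 1/(-6097) = -4 - 1/6097 = -24389/6097 ≈ -4.0002)
n(o) = 2*o (n(o) = (2*o)*1 = 2*o)
r - n(F) = -24389/6097 - 2*80 = -24389/6097 - 1*160 = -24389/6097 - 160 = -999909/6097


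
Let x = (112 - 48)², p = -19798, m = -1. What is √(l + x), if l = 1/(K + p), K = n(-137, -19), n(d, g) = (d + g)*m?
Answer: √1580270220102/19642 ≈ 64.000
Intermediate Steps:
n(d, g) = -d - g (n(d, g) = (d + g)*(-1) = -d - g)
K = 156 (K = -1*(-137) - 1*(-19) = 137 + 19 = 156)
x = 4096 (x = 64² = 4096)
l = -1/19642 (l = 1/(156 - 19798) = 1/(-19642) = -1/19642 ≈ -5.0911e-5)
√(l + x) = √(-1/19642 + 4096) = √(80453631/19642) = √1580270220102/19642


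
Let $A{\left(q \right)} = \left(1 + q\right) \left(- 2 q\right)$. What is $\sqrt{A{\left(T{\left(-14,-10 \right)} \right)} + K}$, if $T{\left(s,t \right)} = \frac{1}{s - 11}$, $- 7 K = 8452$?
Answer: $\frac{2 i \sqrt{9243787}}{175} \approx 34.747 i$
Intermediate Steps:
$K = - \frac{8452}{7}$ ($K = \left(- \frac{1}{7}\right) 8452 = - \frac{8452}{7} \approx -1207.4$)
$T{\left(s,t \right)} = \frac{1}{-11 + s}$
$A{\left(q \right)} = - 2 q \left(1 + q\right)$
$\sqrt{A{\left(T{\left(-14,-10 \right)} \right)} + K} = \sqrt{- \frac{2 \left(1 + \frac{1}{-11 - 14}\right)}{-11 - 14} - \frac{8452}{7}} = \sqrt{- \frac{2 \left(1 + \frac{1}{-25}\right)}{-25} - \frac{8452}{7}} = \sqrt{\left(-2\right) \left(- \frac{1}{25}\right) \left(1 - \frac{1}{25}\right) - \frac{8452}{7}} = \sqrt{\left(-2\right) \left(- \frac{1}{25}\right) \frac{24}{25} - \frac{8452}{7}} = \sqrt{\frac{48}{625} - \frac{8452}{7}} = \sqrt{- \frac{5282164}{4375}} = \frac{2 i \sqrt{9243787}}{175}$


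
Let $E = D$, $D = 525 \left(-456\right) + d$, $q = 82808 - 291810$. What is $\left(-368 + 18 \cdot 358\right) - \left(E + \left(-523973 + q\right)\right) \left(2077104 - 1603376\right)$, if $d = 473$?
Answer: $460417196732$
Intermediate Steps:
$q = -209002$
$D = -238927$ ($D = 525 \left(-456\right) + 473 = -239400 + 473 = -238927$)
$E = -238927$
$\left(-368 + 18 \cdot 358\right) - \left(E + \left(-523973 + q\right)\right) \left(2077104 - 1603376\right) = \left(-368 + 18 \cdot 358\right) - \left(-238927 - 732975\right) \left(2077104 - 1603376\right) = \left(-368 + 6444\right) - \left(-238927 - 732975\right) 473728 = 6076 - \left(-971902\right) 473728 = 6076 - -460417190656 = 6076 + 460417190656 = 460417196732$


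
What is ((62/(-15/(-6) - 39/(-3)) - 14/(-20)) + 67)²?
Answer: 514089/100 ≈ 5140.9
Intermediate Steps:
((62/(-15/(-6) - 39/(-3)) - 14/(-20)) + 67)² = ((62/(-15*(-⅙) - 39*(-⅓)) - 14*(-1/20)) + 67)² = ((62/(5/2 + 13) + 7/10) + 67)² = ((62/(31/2) + 7/10) + 67)² = ((62*(2/31) + 7/10) + 67)² = ((4 + 7/10) + 67)² = (47/10 + 67)² = (717/10)² = 514089/100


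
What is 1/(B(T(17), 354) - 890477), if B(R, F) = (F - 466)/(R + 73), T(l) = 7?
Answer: -5/4452392 ≈ -1.1230e-6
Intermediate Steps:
B(R, F) = (-466 + F)/(73 + R)
1/(B(T(17), 354) - 890477) = 1/((-466 + 354)/(73 + 7) - 890477) = 1/(-112/80 - 890477) = 1/((1/80)*(-112) - 890477) = 1/(-7/5 - 890477) = 1/(-4452392/5) = -5/4452392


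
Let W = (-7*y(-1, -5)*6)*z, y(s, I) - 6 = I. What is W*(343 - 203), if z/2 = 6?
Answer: -70560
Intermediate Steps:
z = 12 (z = 2*6 = 12)
y(s, I) = 6 + I
W = -504 (W = -7*(6 - 5)*6*12 = -7*6*12 = -42*12 = -504)
W*(343 - 203) = -504*(343 - 203) = -504*140 = -70560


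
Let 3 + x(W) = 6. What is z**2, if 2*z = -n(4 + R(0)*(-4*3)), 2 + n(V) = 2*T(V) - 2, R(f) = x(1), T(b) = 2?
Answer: 0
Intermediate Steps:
x(W) = 3 (x(W) = -3 + 6 = 3)
R(f) = 3
n(V) = 0 (n(V) = -2 + (2*2 - 2) = -2 + (4 - 2) = -2 + 2 = 0)
z = 0 (z = (-1*0)/2 = (1/2)*0 = 0)
z**2 = 0**2 = 0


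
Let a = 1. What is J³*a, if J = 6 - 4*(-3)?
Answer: 5832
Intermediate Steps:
J = 18 (J = 6 + 12 = 18)
J³*a = 18³*1 = 5832*1 = 5832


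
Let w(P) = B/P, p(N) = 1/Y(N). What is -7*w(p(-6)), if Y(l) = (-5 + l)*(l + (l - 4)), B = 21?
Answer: -25872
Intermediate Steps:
Y(l) = (-5 + l)*(-4 + 2*l) (Y(l) = (-5 + l)*(l + (-4 + l)) = (-5 + l)*(-4 + 2*l))
p(N) = 1/(20 - 14*N + 2*N²)
w(P) = 21/P
-7*w(p(-6)) = -147/(1/(2*(10 + (-6)² - 7*(-6)))) = -147/(1/(2*(10 + 36 + 42))) = -147/((½)/88) = -147/((½)*(1/88)) = -147/1/176 = -147*176 = -7*3696 = -25872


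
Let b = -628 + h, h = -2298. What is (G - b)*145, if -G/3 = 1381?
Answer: -176465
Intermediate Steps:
b = -2926 (b = -628 - 2298 = -2926)
G = -4143 (G = -3*1381 = -4143)
(G - b)*145 = (-4143 - 1*(-2926))*145 = (-4143 + 2926)*145 = -1217*145 = -176465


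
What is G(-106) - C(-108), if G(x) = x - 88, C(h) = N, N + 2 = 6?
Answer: -198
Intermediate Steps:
N = 4 (N = -2 + 6 = 4)
C(h) = 4
G(x) = -88 + x
G(-106) - C(-108) = (-88 - 106) - 1*4 = -194 - 4 = -198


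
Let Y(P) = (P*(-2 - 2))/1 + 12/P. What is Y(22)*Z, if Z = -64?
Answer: 61568/11 ≈ 5597.1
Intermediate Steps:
Y(P) = -4*P + 12/P (Y(P) = (P*(-4))*1 + 12/P = -4*P*1 + 12/P = -4*P + 12/P)
Y(22)*Z = (-4*22 + 12/22)*(-64) = (-88 + 12*(1/22))*(-64) = (-88 + 6/11)*(-64) = -962/11*(-64) = 61568/11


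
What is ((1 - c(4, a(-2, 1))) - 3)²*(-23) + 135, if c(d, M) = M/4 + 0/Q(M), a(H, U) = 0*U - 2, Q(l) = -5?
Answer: 333/4 ≈ 83.250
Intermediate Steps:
a(H, U) = -2 (a(H, U) = 0 - 2 = -2)
c(d, M) = M/4 (c(d, M) = M/4 + 0/(-5) = M*(¼) + 0*(-⅕) = M/4 + 0 = M/4)
((1 - c(4, a(-2, 1))) - 3)²*(-23) + 135 = ((1 - (-2)/4) - 3)²*(-23) + 135 = ((1 - 1*(-½)) - 3)²*(-23) + 135 = ((1 + ½) - 3)²*(-23) + 135 = (3/2 - 3)²*(-23) + 135 = (-3/2)²*(-23) + 135 = (9/4)*(-23) + 135 = -207/4 + 135 = 333/4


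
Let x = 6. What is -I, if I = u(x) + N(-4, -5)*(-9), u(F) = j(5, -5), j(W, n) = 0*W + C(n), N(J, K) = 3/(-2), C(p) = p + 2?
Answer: -21/2 ≈ -10.500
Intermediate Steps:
C(p) = 2 + p
N(J, K) = -3/2 (N(J, K) = 3*(-1/2) = -3/2)
j(W, n) = 2 + n (j(W, n) = 0*W + (2 + n) = 0 + (2 + n) = 2 + n)
u(F) = -3 (u(F) = 2 - 5 = -3)
I = 21/2 (I = -3 - 3/2*(-9) = -3 + 27/2 = 21/2 ≈ 10.500)
-I = -1*21/2 = -21/2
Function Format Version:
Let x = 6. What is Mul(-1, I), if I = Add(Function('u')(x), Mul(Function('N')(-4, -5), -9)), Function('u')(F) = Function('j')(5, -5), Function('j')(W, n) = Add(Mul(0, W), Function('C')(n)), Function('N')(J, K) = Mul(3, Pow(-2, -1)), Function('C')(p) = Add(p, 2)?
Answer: Rational(-21, 2) ≈ -10.500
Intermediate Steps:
Function('C')(p) = Add(2, p)
Function('N')(J, K) = Rational(-3, 2) (Function('N')(J, K) = Mul(3, Rational(-1, 2)) = Rational(-3, 2))
Function('j')(W, n) = Add(2, n) (Function('j')(W, n) = Add(Mul(0, W), Add(2, n)) = Add(0, Add(2, n)) = Add(2, n))
Function('u')(F) = -3 (Function('u')(F) = Add(2, -5) = -3)
I = Rational(21, 2) (I = Add(-3, Mul(Rational(-3, 2), -9)) = Add(-3, Rational(27, 2)) = Rational(21, 2) ≈ 10.500)
Mul(-1, I) = Mul(-1, Rational(21, 2)) = Rational(-21, 2)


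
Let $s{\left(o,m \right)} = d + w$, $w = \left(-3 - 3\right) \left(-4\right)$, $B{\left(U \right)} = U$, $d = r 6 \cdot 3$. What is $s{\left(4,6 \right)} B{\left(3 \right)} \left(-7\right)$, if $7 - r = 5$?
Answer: $-1260$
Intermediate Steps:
$r = 2$ ($r = 7 - 5 = 2$)
$d = 36$ ($d = 2 \cdot 6 \cdot 3 = 12 \cdot 3 = 36$)
$w = 24$ ($w = \left(-6\right) \left(-4\right) = 24$)
$s{\left(o,m \right)} = 60$ ($s{\left(o,m \right)} = 36 + 24 = 60$)
$s{\left(4,6 \right)} B{\left(3 \right)} \left(-7\right) = 60 \cdot 3 \left(-7\right) = 180 \left(-7\right) = -1260$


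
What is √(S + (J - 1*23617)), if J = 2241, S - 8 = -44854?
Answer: 3*I*√7358 ≈ 257.34*I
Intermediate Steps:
S = -44846 (S = 8 - 44854 = -44846)
√(S + (J - 1*23617)) = √(-44846 + (2241 - 1*23617)) = √(-44846 + (2241 - 23617)) = √(-44846 - 21376) = √(-66222) = 3*I*√7358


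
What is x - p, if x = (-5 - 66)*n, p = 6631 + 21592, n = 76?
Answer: -33619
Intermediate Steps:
p = 28223
x = -5396 (x = (-5 - 66)*76 = -71*76 = -5396)
x - p = -5396 - 1*28223 = -5396 - 28223 = -33619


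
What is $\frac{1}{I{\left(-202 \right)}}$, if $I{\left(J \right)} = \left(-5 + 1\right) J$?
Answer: $\frac{1}{808} \approx 0.0012376$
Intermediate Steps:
$I{\left(J \right)} = - 4 J$
$\frac{1}{I{\left(-202 \right)}} = \frac{1}{\left(-4\right) \left(-202\right)} = \frac{1}{808}$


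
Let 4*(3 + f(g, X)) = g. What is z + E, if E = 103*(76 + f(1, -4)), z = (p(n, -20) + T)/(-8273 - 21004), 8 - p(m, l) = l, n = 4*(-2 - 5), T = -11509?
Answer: 294532169/39036 ≈ 7545.1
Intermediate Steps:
f(g, X) = -3 + g/4
n = -28 (n = 4*(-7) = -28)
p(m, l) = 8 - l
z = 3827/9759 (z = ((8 - 1*(-20)) - 11509)/(-8273 - 21004) = ((8 + 20) - 11509)/(-29277) = (28 - 11509)*(-1/29277) = -11481*(-1/29277) = 3827/9759 ≈ 0.39215)
E = 30179/4 (E = 103*(76 + (-3 + (¼)*1)) = 103*(76 + (-3 + ¼)) = 103*(76 - 11/4) = 103*(293/4) = 30179/4 ≈ 7544.8)
z + E = 3827/9759 + 30179/4 = 294532169/39036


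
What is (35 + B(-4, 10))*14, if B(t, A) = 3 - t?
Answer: 588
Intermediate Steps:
(35 + B(-4, 10))*14 = (35 + (3 - 1*(-4)))*14 = (35 + (3 + 4))*14 = (35 + 7)*14 = 42*14 = 588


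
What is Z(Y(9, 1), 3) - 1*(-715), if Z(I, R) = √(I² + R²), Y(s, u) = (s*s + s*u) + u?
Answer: 715 + √8290 ≈ 806.05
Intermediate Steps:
Y(s, u) = u + s² + s*u (Y(s, u) = (s² + s*u) + u = u + s² + s*u)
Z(Y(9, 1), 3) - 1*(-715) = √((1 + 9² + 9*1)² + 3²) - 1*(-715) = √((1 + 81 + 9)² + 9) + 715 = √(91² + 9) + 715 = √(8281 + 9) + 715 = √8290 + 715 = 715 + √8290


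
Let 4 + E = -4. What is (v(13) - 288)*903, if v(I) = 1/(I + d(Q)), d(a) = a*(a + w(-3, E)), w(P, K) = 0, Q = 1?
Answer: -519999/2 ≈ -2.6000e+5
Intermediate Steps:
E = -8 (E = -4 - 4 = -8)
d(a) = a² (d(a) = a*(a + 0) = a*a = a²)
v(I) = 1/(1 + I) (v(I) = 1/(I + 1²) = 1/(I + 1) = 1/(1 + I))
(v(13) - 288)*903 = (1/(1 + 13) - 288)*903 = (1/14 - 288)*903 = -4031/14*903 = -519999/2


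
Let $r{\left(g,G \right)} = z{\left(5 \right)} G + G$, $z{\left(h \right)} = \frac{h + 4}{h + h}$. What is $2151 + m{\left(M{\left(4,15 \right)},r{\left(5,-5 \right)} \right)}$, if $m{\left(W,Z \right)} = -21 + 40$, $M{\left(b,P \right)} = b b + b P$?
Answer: $2170$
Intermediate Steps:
$z{\left(h \right)} = \frac{4 + h}{2 h}$
$M{\left(b,P \right)} = b^{2} + P b$
$r{\left(g,G \right)} = \frac{19 G}{10}$ ($r{\left(g,G \right)} = \frac{4 + 5}{2 \cdot 5} G + G = \frac{1}{2} \cdot \frac{1}{5} \cdot 9 G + G = \frac{9 G}{10} + G = \frac{19 G}{10}$)
$m{\left(W,Z \right)} = 19$
$2151 + m{\left(M{\left(4,15 \right)},r{\left(5,-5 \right)} \right)} = 2151 + 19 = 2170$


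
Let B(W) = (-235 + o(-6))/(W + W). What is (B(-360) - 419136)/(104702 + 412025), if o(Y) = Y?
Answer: -301777679/372043440 ≈ -0.81114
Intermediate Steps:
B(W) = -241/(2*W) (B(W) = (-235 - 6)/(W + W) = -241*1/(2*W) = -241/(2*W))
(B(-360) - 419136)/(104702 + 412025) = (-241/2/(-360) - 419136)/(104702 + 412025) = (-241/2*(-1/360) - 419136)/516727 = (241/720 - 419136)*(1/516727) = -301777679/720*1/516727 = -301777679/372043440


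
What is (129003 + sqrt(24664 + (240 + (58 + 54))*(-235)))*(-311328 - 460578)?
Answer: -99578189718 - 1543812*I*sqrt(14514) ≈ -9.9578e+10 - 1.8599e+8*I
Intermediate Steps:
(129003 + sqrt(24664 + (240 + (58 + 54))*(-235)))*(-311328 - 460578) = (129003 + sqrt(24664 + (240 + 112)*(-235)))*(-771906) = (129003 + sqrt(24664 + 352*(-235)))*(-771906) = (129003 + sqrt(24664 - 82720))*(-771906) = (129003 + sqrt(-58056))*(-771906) = (129003 + 2*I*sqrt(14514))*(-771906) = -99578189718 - 1543812*I*sqrt(14514)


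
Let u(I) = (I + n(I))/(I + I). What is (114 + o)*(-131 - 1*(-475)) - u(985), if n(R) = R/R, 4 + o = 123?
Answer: 78949227/985 ≈ 80152.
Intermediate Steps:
o = 119 (o = -4 + 123 = 119)
n(R) = 1
u(I) = (1 + I)/(2*I) (u(I) = (I + 1)/(I + I) = (1 + I)/((2*I)) = (1 + I)*(1/(2*I)) = (1 + I)/(2*I))
(114 + o)*(-131 - 1*(-475)) - u(985) = (114 + 119)*(-131 - 1*(-475)) - (1 + 985)/(2*985) = 233*(-131 + 475) - 986/(2*985) = 233*344 - 1*493/985 = 80152 - 493/985 = 78949227/985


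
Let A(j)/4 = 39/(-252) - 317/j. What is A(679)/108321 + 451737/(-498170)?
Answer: -99678236717399/109921149225090 ≈ -0.90682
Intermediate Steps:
A(j) = -13/21 - 1268/j (A(j) = 4*(39/(-252) - 317/j) = 4*(39*(-1/252) - 317/j) = 4*(-13/84 - 317/j) = -13/21 - 1268/j)
A(679)/108321 + 451737/(-498170) = (-13/21 - 1268/679)/108321 + 451737/(-498170) = (-13/21 - 1268*1/679)*(1/108321) + 451737*(-1/498170) = (-13/21 - 1268/679)*(1/108321) - 451737/498170 = -5065/2037*1/108321 - 451737/498170 = -5065/220649877 - 451737/498170 = -99678236717399/109921149225090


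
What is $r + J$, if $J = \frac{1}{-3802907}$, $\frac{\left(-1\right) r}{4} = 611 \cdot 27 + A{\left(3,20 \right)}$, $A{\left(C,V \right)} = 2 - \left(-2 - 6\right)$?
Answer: $- \frac{251098343397}{3802907} \approx -66028.0$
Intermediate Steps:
$A{\left(C,V \right)} = 10$ ($A{\left(C,V \right)} = 2 - -8 = 2 + 8 = 10$)
$r = -66028$ ($r = - 4 \left(611 \cdot 27 + 10\right) = - 4 \left(16497 + 10\right) = \left(-4\right) 16507 = -66028$)
$J = - \frac{1}{3802907} \approx -2.6296 \cdot 10^{-7}$
$r + J = -66028 - \frac{1}{3802907} = - \frac{251098343397}{3802907}$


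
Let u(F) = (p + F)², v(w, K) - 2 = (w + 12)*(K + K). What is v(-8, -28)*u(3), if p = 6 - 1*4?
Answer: -5550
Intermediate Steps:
p = 2 (p = 6 - 4 = 2)
v(w, K) = 2 + 2*K*(12 + w) (v(w, K) = 2 + (w + 12)*(K + K) = 2 + (12 + w)*(2*K) = 2 + 2*K*(12 + w))
u(F) = (2 + F)²
v(-8, -28)*u(3) = (2 + 24*(-28) + 2*(-28)*(-8))*(2 + 3)² = (2 - 672 + 448)*5² = -222*25 = -5550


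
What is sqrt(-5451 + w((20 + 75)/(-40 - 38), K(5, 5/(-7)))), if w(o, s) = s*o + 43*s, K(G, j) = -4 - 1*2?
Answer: I*sqrt(963586)/13 ≈ 75.51*I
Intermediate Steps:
K(G, j) = -6 (K(G, j) = -4 - 2 = -6)
w(o, s) = 43*s + o*s (w(o, s) = o*s + 43*s = 43*s + o*s)
sqrt(-5451 + w((20 + 75)/(-40 - 38), K(5, 5/(-7)))) = sqrt(-5451 - 6*(43 + (20 + 75)/(-40 - 38))) = sqrt(-5451 - 6*(43 + 95/(-78))) = sqrt(-5451 - 6*(43 + 95*(-1/78))) = sqrt(-5451 - 6*(43 - 95/78)) = sqrt(-5451 - 6*3259/78) = sqrt(-5451 - 3259/13) = sqrt(-74122/13) = I*sqrt(963586)/13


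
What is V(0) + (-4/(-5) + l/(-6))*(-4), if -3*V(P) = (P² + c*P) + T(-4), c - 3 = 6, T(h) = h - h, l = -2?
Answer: -68/15 ≈ -4.5333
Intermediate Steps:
T(h) = 0
c = 9 (c = 3 + 6 = 9)
V(P) = -3*P - P²/3 (V(P) = -((P² + 9*P) + 0)/3 = -(P² + 9*P)/3 = -3*P - P²/3)
V(0) + (-4/(-5) + l/(-6))*(-4) = (⅓)*0*(-9 - 1*0) + (-4/(-5) - 2/(-6))*(-4) = (⅓)*0*(-9 + 0) + (-4*(-⅕) - 2*(-⅙))*(-4) = (⅓)*0*(-9) + (⅘ + ⅓)*(-4) = 0 + (17/15)*(-4) = 0 - 68/15 = -68/15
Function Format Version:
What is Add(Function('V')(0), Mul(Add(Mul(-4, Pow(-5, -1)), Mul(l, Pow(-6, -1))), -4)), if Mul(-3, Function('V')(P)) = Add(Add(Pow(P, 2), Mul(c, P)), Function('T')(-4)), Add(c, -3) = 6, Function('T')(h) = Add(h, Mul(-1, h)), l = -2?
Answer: Rational(-68, 15) ≈ -4.5333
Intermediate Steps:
Function('T')(h) = 0
c = 9 (c = Add(3, 6) = 9)
Function('V')(P) = Add(Mul(-3, P), Mul(Rational(-1, 3), Pow(P, 2))) (Function('V')(P) = Mul(Rational(-1, 3), Add(Add(Pow(P, 2), Mul(9, P)), 0)) = Mul(Rational(-1, 3), Add(Pow(P, 2), Mul(9, P))) = Add(Mul(-3, P), Mul(Rational(-1, 3), Pow(P, 2))))
Add(Function('V')(0), Mul(Add(Mul(-4, Pow(-5, -1)), Mul(l, Pow(-6, -1))), -4)) = Add(Mul(Rational(1, 3), 0, Add(-9, Mul(-1, 0))), Mul(Add(Mul(-4, Pow(-5, -1)), Mul(-2, Pow(-6, -1))), -4)) = Add(Mul(Rational(1, 3), 0, Add(-9, 0)), Mul(Add(Mul(-4, Rational(-1, 5)), Mul(-2, Rational(-1, 6))), -4)) = Add(Mul(Rational(1, 3), 0, -9), Mul(Add(Rational(4, 5), Rational(1, 3)), -4)) = Add(0, Mul(Rational(17, 15), -4)) = Add(0, Rational(-68, 15)) = Rational(-68, 15)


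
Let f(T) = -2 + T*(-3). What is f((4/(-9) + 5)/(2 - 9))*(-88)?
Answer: 88/21 ≈ 4.1905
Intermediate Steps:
f(T) = -2 - 3*T
f((4/(-9) + 5)/(2 - 9))*(-88) = (-2 - 3*(4/(-9) + 5)/(2 - 9))*(-88) = (-2 - 3*(4*(-1/9) + 5)/(-7))*(-88) = (-2 - 3*(-4/9 + 5)*(-1)/7)*(-88) = (-2 - 41*(-1)/(3*7))*(-88) = (-2 - 3*(-41/63))*(-88) = (-2 + 41/21)*(-88) = -1/21*(-88) = 88/21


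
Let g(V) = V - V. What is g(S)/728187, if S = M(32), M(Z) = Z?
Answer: 0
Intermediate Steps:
S = 32
g(V) = 0
g(S)/728187 = 0/728187 = 0*(1/728187) = 0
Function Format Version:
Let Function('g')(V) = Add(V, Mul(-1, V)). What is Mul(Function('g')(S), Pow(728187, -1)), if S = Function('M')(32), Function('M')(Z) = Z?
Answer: 0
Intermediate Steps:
S = 32
Function('g')(V) = 0
Mul(Function('g')(S), Pow(728187, -1)) = Mul(0, Pow(728187, -1)) = Mul(0, Rational(1, 728187)) = 0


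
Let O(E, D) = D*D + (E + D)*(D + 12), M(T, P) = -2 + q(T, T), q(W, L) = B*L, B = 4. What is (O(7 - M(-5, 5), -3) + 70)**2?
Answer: 97969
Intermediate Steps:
q(W, L) = 4*L
M(T, P) = -2 + 4*T
O(E, D) = D**2 + (12 + D)*(D + E) (O(E, D) = D**2 + (D + E)*(12 + D) = D**2 + (12 + D)*(D + E))
(O(7 - M(-5, 5), -3) + 70)**2 = ((2*(-3)**2 + 12*(-3) + 12*(7 - (-2 + 4*(-5))) - 3*(7 - (-2 + 4*(-5)))) + 70)**2 = ((2*9 - 36 + 12*(7 - (-2 - 20)) - 3*(7 - (-2 - 20))) + 70)**2 = ((18 - 36 + 12*(7 - 1*(-22)) - 3*(7 - 1*(-22))) + 70)**2 = ((18 - 36 + 12*(7 + 22) - 3*(7 + 22)) + 70)**2 = ((18 - 36 + 12*29 - 3*29) + 70)**2 = ((18 - 36 + 348 - 87) + 70)**2 = (243 + 70)**2 = 313**2 = 97969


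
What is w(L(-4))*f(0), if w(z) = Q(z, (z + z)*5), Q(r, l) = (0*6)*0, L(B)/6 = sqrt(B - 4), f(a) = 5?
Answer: 0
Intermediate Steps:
L(B) = 6*sqrt(-4 + B) (L(B) = 6*sqrt(B - 4) = 6*sqrt(-4 + B))
Q(r, l) = 0 (Q(r, l) = 0*0 = 0)
w(z) = 0
w(L(-4))*f(0) = 0*5 = 0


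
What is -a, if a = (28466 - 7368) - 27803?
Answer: 6705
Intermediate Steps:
a = -6705 (a = 21098 - 27803 = -6705)
-a = -1*(-6705) = 6705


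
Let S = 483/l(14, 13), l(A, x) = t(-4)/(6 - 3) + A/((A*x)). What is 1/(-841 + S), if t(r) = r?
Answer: -7/8578 ≈ -0.00081604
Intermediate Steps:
l(A, x) = -4/3 + 1/x (l(A, x) = -4/(6 - 3) + A/((A*x)) = -4/3 + A*(1/(A*x)) = -4*⅓ + 1/x = -4/3 + 1/x)
S = -2691/7 (S = 483/(-4/3 + 1/13) = 483/(-49/39) = 483*(-39/49) = -2691/7 ≈ -384.43)
1/(-841 + S) = 1/(-841 - 2691/7) = 1/(-8578/7) = -7/8578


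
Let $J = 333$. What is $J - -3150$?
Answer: $3483$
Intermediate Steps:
$J - -3150 = 333 - -3150 = 333 + 3150 = 3483$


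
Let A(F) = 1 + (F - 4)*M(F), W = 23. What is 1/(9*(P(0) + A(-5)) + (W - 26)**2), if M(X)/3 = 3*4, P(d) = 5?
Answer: -1/2853 ≈ -0.00035051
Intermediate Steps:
M(X) = 36 (M(X) = 3*(3*4) = 3*12 = 36)
A(F) = -143 + 36*F (A(F) = 1 + (F - 4)*36 = 1 + (-4 + F)*36 = 1 + (-144 + 36*F) = -143 + 36*F)
1/(9*(P(0) + A(-5)) + (W - 26)**2) = 1/(9*(5 + (-143 + 36*(-5))) + (23 - 26)**2) = 1/(9*(5 + (-143 - 180)) + (-3)**2) = 1/(9*(5 - 323) + 9) = 1/(9*(-318) + 9) = 1/(-2862 + 9) = 1/(-2853) = -1/2853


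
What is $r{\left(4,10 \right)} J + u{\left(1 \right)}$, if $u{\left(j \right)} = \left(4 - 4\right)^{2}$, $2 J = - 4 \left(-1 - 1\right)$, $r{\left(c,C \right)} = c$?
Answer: $16$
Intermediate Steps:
$J = 4$ ($J = \frac{\left(-4\right) \left(-1 - 1\right)}{2} = \frac{\left(-4\right) \left(-2\right)}{2} = \frac{1}{2} \cdot 8 = 4$)
$u{\left(j \right)} = 0$ ($u{\left(j \right)} = 0^{2} = 0$)
$r{\left(4,10 \right)} J + u{\left(1 \right)} = 4 \cdot 4 + 0 = 16 + 0 = 16$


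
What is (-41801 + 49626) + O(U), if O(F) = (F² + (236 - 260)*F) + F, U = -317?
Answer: 115605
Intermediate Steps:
O(F) = F² - 23*F (O(F) = (F² - 24*F) + F = F² - 23*F)
(-41801 + 49626) + O(U) = (-41801 + 49626) - 317*(-23 - 317) = 7825 - 317*(-340) = 7825 + 107780 = 115605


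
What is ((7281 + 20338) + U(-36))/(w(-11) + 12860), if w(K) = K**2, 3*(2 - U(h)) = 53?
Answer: 82810/38943 ≈ 2.1264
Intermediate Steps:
U(h) = -47/3 (U(h) = 2 - 1/3*53 = 2 - 53/3 = -47/3)
((7281 + 20338) + U(-36))/(w(-11) + 12860) = ((7281 + 20338) - 47/3)/((-11)**2 + 12860) = (27619 - 47/3)/(121 + 12860) = (82810/3)/12981 = (82810/3)*(1/12981) = 82810/38943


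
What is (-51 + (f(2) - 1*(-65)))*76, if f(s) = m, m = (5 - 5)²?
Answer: 1064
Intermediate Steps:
m = 0 (m = 0² = 0)
f(s) = 0
(-51 + (f(2) - 1*(-65)))*76 = (-51 + (0 - 1*(-65)))*76 = (-51 + (0 + 65))*76 = (-51 + 65)*76 = 14*76 = 1064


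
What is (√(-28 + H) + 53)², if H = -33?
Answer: (53 + I*√61)² ≈ 2748.0 + 827.89*I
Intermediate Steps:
(√(-28 + H) + 53)² = (√(-28 - 33) + 53)² = (√(-61) + 53)² = (I*√61 + 53)² = (53 + I*√61)²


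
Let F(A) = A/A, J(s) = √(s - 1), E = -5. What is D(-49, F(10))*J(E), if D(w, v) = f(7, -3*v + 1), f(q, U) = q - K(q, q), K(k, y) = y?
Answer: 0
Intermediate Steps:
J(s) = √(-1 + s)
F(A) = 1
f(q, U) = 0 (f(q, U) = q - q = 0)
D(w, v) = 0
D(-49, F(10))*J(E) = 0*√(-1 - 5) = 0*√(-6) = 0*(I*√6) = 0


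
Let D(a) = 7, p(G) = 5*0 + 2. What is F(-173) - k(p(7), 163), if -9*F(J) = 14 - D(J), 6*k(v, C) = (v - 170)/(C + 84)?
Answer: -1477/2223 ≈ -0.66442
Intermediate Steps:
p(G) = 2 (p(G) = 0 + 2 = 2)
k(v, C) = (-170 + v)/(6*(84 + C)) (k(v, C) = ((v - 170)/(C + 84))/6 = ((-170 + v)/(84 + C))/6 = (-170 + v)/(6*(84 + C)))
F(J) = -7/9 (F(J) = -(14 - 1*7)/9 = -(14 - 7)/9 = -⅑*7 = -7/9)
F(-173) - k(p(7), 163) = -7/9 - (-170 + 2)/(6*(84 + 163)) = -7/9 - (-168)/(6*247) = -7/9 - 1*(-28/247) = -7/9 + 28/247 = -1477/2223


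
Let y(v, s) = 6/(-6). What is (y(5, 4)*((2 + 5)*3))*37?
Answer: -777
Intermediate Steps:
y(v, s) = -1 (y(v, s) = 6*(-⅙) = -1)
(y(5, 4)*((2 + 5)*3))*37 = -(2 + 5)*3*37 = -7*3*37 = -1*21*37 = -21*37 = -777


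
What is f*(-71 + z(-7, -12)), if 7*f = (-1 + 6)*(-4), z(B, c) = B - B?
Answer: 1420/7 ≈ 202.86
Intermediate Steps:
z(B, c) = 0
f = -20/7 (f = ((-1 + 6)*(-4))/7 = (5*(-4))/7 = (⅐)*(-20) = -20/7 ≈ -2.8571)
f*(-71 + z(-7, -12)) = -20*(-71 + 0)/7 = -20/7*(-71) = 1420/7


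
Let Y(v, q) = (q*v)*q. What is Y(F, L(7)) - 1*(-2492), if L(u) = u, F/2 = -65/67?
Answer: 160594/67 ≈ 2396.9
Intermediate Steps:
F = -130/67 (F = 2*(-65/67) = -130/67 ≈ -1.9403)
Y(v, q) = v*q²
Y(F, L(7)) - 1*(-2492) = -130/67*7² - 1*(-2492) = -130/67*49 + 2492 = -6370/67 + 2492 = 160594/67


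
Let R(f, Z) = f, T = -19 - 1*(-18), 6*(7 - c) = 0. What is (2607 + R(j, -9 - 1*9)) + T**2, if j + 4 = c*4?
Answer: 2632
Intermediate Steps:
c = 7 (c = 7 - 1/6*0 = 7 + 0 = 7)
T = -1 (T = -19 + 18 = -1)
j = 24 (j = -4 + 7*4 = -4 + 28 = 24)
(2607 + R(j, -9 - 1*9)) + T**2 = (2607 + 24) + (-1)**2 = 2631 + 1 = 2632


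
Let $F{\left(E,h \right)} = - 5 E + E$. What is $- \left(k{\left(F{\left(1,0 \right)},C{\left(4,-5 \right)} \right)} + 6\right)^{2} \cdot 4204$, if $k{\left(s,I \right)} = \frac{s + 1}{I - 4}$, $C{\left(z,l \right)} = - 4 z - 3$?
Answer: $- \frac{83579724}{529} \approx -1.58 \cdot 10^{5}$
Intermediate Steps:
$C{\left(z,l \right)} = -3 - 4 z$
$F{\left(E,h \right)} = - 4 E$
$k{\left(s,I \right)} = \frac{1 + s}{-4 + I}$
$- \left(k{\left(F{\left(1,0 \right)},C{\left(4,-5 \right)} \right)} + 6\right)^{2} \cdot 4204 = - \left(\frac{1 - 4}{-4 - 19} + 6\right)^{2} \cdot 4204 = - \left(\frac{1}{-4 - 19} \left(-3\right) + 6\right)^{2} \cdot 4204 = - \left(\frac{1}{-23} \left(-3\right) + 6\right)^{2} \cdot 4204 = - \left(\left(- \frac{1}{23}\right) \left(-3\right) + 6\right)^{2} \cdot 4204 = - \left(\frac{3}{23} + 6\right)^{2} \cdot 4204 = - \left(\frac{141}{23}\right)^{2} \cdot 4204 = \left(-1\right) \frac{19881}{529} \cdot 4204 = \left(- \frac{19881}{529}\right) 4204 = - \frac{83579724}{529}$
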